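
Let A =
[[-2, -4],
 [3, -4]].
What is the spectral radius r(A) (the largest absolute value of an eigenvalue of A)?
r(A) = sqrt(20) ≈ 4.4721

The eigenvalues of A are the roots of its characteristic polynomial. With M = A (coefficients from the trace and determinant):
  p(λ) = det(λ I - M) = λ^2 + 6λ + 20.
For λ^2 + 6λ + 20 the discriminant is -44. It is negative, so the roots are the complex-conjugate pair λ = -3 ± (sqrt(44)/2) i ≈ -3 ± 3.3166i. For a conjugate pair the product of the roots equals the constant term, so |λ|^2 = 20 and |λ| = sqrt(20) ≈ 4.4721.
Thus the eigenvalues (to 4 decimals) are -3 ± 3.3166i (modulus 4.4721). The spectral radius is the largest modulus: r(A) = sqrt(20) ≈ 4.4721. (Cross-check: r(A) ≤ ||A||_2 ≈ 5.7278; equality holds whenever A is normal, though it can also hold for some non-normal A.)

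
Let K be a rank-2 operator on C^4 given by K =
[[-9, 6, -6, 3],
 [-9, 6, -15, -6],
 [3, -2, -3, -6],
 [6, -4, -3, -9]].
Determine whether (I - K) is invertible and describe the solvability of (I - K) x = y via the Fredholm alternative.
(I - K) is invertible (det(I - K) = 7 ≠ 0), so for every y in C^4 the equation (I - K) x = y has a unique solution.

K has rank 2 and factors as K = U V^T = u1 v1^T + u2 v2^T with u1 = (3, 3, -1, -2), v1 = (-3, 2, -3, 0), u2 = (1, -2, -2, -3), v2 = (0, 0, 3, 3) (multiplying out reproduces the displayed K). The nonzero eigenvalues of U V^T coincide with those of the 2 x 2 matrix G = V^T U = [[v1·u1, v1·u2], [v2·u1, v2·u2]] = [[0, -1], [-9, -15]], and by the Sylvester determinant identity det(I_4 - U V^T) = det(I_2 - V^T U) = det([[1, 1], [9, 16]]) = (1)(16) - (1)(9) = 7. (Direct check: I - K =
[[10, -6, 6, -3],
 [9, -5, 15, 6],
 [-3, 2, 4, 6],
 [-6, 4, 3, 10]]
has determinant 7.) The finite-dimensional Fredholm alternative says: either (I - K) is invertible, or ker(I - K) ≠ {0} and then range(I - K) = ker((I - K)^*)^⊥, with dim ker(I - K) = dim ker((I - K)^*). Since det(I - K) ≠ 0, 1 is not an eigenvalue of K and ker(I - K) = {0}, so we are in the first case: for every y there is a unique x = (I - K)^(-1) y. (Explicitly, by the Woodbury identity, (I - U V^T)^(-1) = I + U (I_2 - G)^(-1) V^T.)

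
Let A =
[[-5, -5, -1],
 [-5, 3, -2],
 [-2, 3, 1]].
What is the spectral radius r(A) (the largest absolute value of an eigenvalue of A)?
r(A) ≈ 7.5032

The eigenvalues of A are the roots of its characteristic polynomial. With M = A (coefficients from the trace, the sum of principal 2x2 minors, and det A):
  p(λ) = det(λ I - M) = λ^3 + λ^2 - 38λ + 81.
No integer candidate from the rational root theorem (±divisors of 81) is a root, so the roots are irrational. The cubic discriminant is Δ = -11943 < 0, so there is one real root and a complex-conjugate pair. p(-8) = -63 and p(-7) = 53 have opposite signs, so a root lies in (-8, -7); Newton's method refines it to λ ≈ -7.5032. Dividing out (λ - (-7.5032)) leaves approximately λ^2 - 6.5032λ + 10.7953. For λ^2 - 6.5032λ + 10.7953 the discriminant is -0.8893. It is negative, so the remaining roots are the complex-conjugate pair λ ≈ 3.2516 ± 0.4715i. Their product equals the constant term, so |λ|^2 ≈ 10.7953 and |λ| ≈ 3.2856.
Thus the eigenvalues (to 4 decimals) are -7.5032 (modulus 7.5032); 3.2516 ± 0.4715i (modulus 3.2856). The spectral radius is the largest modulus: r(A) ≈ 7.5032. (Cross-check: r(A) ≤ ||A||_2 ≈ 7.6502; equality holds whenever A is normal, though it can also hold for some non-normal A.)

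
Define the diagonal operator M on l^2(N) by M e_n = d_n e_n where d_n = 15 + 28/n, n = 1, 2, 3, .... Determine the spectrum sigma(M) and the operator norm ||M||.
sigma(M) = {15 + 28/n : n ≥ 1} ∪ {15}; ||M|| = 43

A bounded diagonal operator on l^2 with diagonal entries d_n has spectrum equal to the closure of {d_n : n ≥ 1}: every d_n is an eigenvalue (with eigenvector e_n), so {d_n} ⊂ sigma(M); the spectrum is closed, so its closure is too; and for lambda not in the closure, (M - lambda I) has bounded inverse (the diagonal entries 1/(d_n - lambda) are bounded). For our sequence d_n = 15 + 28/n, n = 1, 2, 3, ...:
  - {d_n} = {15 + 28/n : n ≥ 1}; the only limit point is 15
  - closure = {15 + 28/n : n ≥ 1} ∪ {15}
For the norm: a diagonal operator has ||M|| = sup_n |d_n|. Here d_n = 15 + 28/n is positive and decreasing, so sup_n |d_n| = d_1 = 15 + 28 = 43. So ||M|| = 43.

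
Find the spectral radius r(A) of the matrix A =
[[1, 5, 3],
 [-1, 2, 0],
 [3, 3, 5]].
r(A) ≈ 6.0776

The eigenvalues of A are the roots of its characteristic polynomial. With M = A (coefficients from the trace, the sum of principal 2x2 minors, and det A):
  p(λ) = det(λ I - M) = λ^3 - 8λ^2 + 13λ - 8.
No integer candidate from the rational root theorem (±divisors of 8) is a root, so the roots are irrational. The cubic discriminant is Δ = -1108 < 0, so there is one real root and a complex-conjugate pair. p(6) = -2 and p(7) = 34 have opposite signs, so a root lies in (6, 7); Newton's method refines it to λ ≈ 6.0776. Dividing out (λ - (6.0776)) leaves approximately λ^2 - 1.9224λ + 1.3163. For λ^2 - 1.9224λ + 1.3163 the discriminant is -1.5695. It is negative, so the remaining roots are the complex-conjugate pair λ ≈ 0.9612 ± 0.6264i. Their product equals the constant term, so |λ|^2 ≈ 1.3163 and |λ| ≈ 1.1473.
Thus the eigenvalues (to 4 decimals) are 6.0776 (modulus 6.0776); 0.9612 ± 0.6264i (modulus 1.1473). The spectral radius is the largest modulus: r(A) ≈ 6.0776. (Cross-check: r(A) ≤ ||A||_2 ≈ 8.5578; equality holds whenever A is normal, though it can also hold for some non-normal A.)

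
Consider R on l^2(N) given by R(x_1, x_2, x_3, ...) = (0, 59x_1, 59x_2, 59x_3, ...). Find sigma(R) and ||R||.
sigma(R) = closed disk {z in C : |z| ≤ 59}; ||R|| = 59

Note R = 59·U where U is the unit right shift (U x)_k = x_{k-1} (with x_0 := 0); so ||R|| = 59||U|| and sigma(R) = 59·sigma(U). ||R x||^2 = sum_{k≥1} |59x_k|^2 = 3481||x||^2, so ||R|| = 59 and sigma(R) ⊂ {|z| ≤ 59}. For any |lambda| < 59, the equation (R - lambda I) x = 0 forces x_1 = 0, then 59x_k = lambda x_{k+1} ⇒ x = 0, so R has no eigenvalues. But (R - lambda I) is not surjective for |lambda| < 59: solving (R - lambda I) x = e_1 would require x_n proportional to (lambda/59)^(-n), which is not in l^2. So every |lambda| < 59 lies in the residual spectrum. The boundary |lambda| = 59 is in the approximate point spectrum (the spectrum is closed). Hence sigma(R) is the closed disk of radius 59.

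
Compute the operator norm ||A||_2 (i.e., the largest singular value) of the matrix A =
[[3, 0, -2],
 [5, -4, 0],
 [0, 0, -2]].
||A||_2 ≈ 6.8976 (= sqrt(largest eigenvalue of A^T A))

||A||_2 = sigma_max(A) = sqrt(lambda_max(A^T A)). Form the symmetric matrix M = A^T A =
[[34, -20, -6],
 [-20, 16, 0],
 [-6, 0, 8]].
Its characteristic polynomial (trace, sum of principal 2x2 minors, determinant of M give the coefficients) is
  p(λ) = det(λ I - M) = λ^3 - 58λ^2 + 508λ - 576.
No integer candidate from the rational root theorem (±divisors of 576) is a root, so the roots are irrational. The cubic discriminant is Δ = 190728000 > 0, so there are three distinct real roots. p(1) = -125 and p(2) = 216 have opposite signs, so a root lies in (1, 2); Newton's method refines it to λ ≈ 1.3317. p(9) = 27 and p(10) = -296 have opposite signs, so a root lies in (9, 10); Newton's method refines it to λ ≈ 9.0913. p(47) = -999 and p(48) = 768 have opposite signs, so a root lies in (47, 48); Newton's method refines it to λ ≈ 47.577. Check (Vieta): the three roots sum to 58, matching tr M = 58.
So the eigenvalues of A^T A are ≈ 1.3317, 9.0913, 47.577 (all ≥ 0, as they must be for A^T A). The largest is λ_max ≈ 47.577, hence ||A||_2 = sqrt(λ_max) ≈ 6.8976.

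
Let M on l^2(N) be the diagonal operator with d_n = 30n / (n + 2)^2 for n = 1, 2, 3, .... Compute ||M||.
||M|| = 15/4 (attained at n = 2)

For M diagonal, ||M|| = sup_n |d_n|. Treat f(x) = 30x / (x + 2)^2 for real x > 0. By the quotient rule, f'(x) = 30(2 - x)/(x + 2)^3, which is positive for x < 2 and negative for x > 2. So f has a unique maximum at x = 2, and since 2 is a positive integer, the supremum over n ≥ 1 is attained at n = 2: d_2 = 30·2/(2 + 2)^2 = 30·2/16 = 15/4. Hence ||M|| = 15/4.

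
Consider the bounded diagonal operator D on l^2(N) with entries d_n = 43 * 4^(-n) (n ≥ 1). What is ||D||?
||D|| = 43/4 (attained at n = 1)

For D diagonal, ||D|| = sup_n |d_n|. The sequence d_n = 43 * 4^(-n) is positive and strictly decreasing (ratio 4^(-1) < 1), so the supremum is d_1 = 43/4. Hence ||D|| = 43/4.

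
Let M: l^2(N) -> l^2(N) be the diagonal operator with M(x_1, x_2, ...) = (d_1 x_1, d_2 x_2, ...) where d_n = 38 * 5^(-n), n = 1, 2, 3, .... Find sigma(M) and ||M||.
sigma(M) = {38 * 5^(-n) : n ≥ 1} ∪ {0}; ||M|| = 38/5

A bounded diagonal operator on l^2 with diagonal entries d_n has spectrum equal to the closure of {d_n : n ≥ 1}: every d_n is an eigenvalue (with eigenvector e_n), so {d_n} ⊂ sigma(M); the spectrum is closed, so its closure is too; and for lambda not in the closure, (M - lambda I) has bounded inverse (the diagonal entries 1/(d_n - lambda) are bounded). For our sequence d_n = 38 * 5^(-n), n = 1, 2, 3, ...:
  - {d_n} = {38 * 5^(-n) : n ≥ 1}; the only limit point is 0
  - closure = {38 * 5^(-n) : n ≥ 1} ∪ {0}
For the norm: a diagonal operator has ||M|| = sup_n |d_n|. Here d_n = 38 * 5^(-n) is positive and decreasing, so sup_n |d_n| = d_1 = 38/5. So ||M|| = 38/5.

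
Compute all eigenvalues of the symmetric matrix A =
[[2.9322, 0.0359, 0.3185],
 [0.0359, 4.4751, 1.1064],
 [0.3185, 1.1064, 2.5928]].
sigma(A) ≈ {2, 3, 5}

A is real symmetric, so its spectrum consists of real eigenvalues. Expanding the characteristic polynomial of the displayed matrix gives
  det(λ I - A) = p(λ) = λ^3 + (-10)λ^2 + (31)λ + (-30.0011).
Solving p(λ) = 0 yields eigenvalues ≈ 2, 3, 5. (A is shown rounded to 4 decimals, so these recover the underlying integer eigenvalues to within that precision.)
Verification: the trace of A = 10 equals the sum of eigenvalues 10, and det(A) ≈ 30.0011 matches the eigenvalue product 30.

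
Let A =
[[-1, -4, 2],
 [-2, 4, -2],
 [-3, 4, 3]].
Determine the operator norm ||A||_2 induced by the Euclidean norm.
||A||_2 ≈ 7.3744 (= sqrt(largest eigenvalue of A^T A))

||A||_2 = sigma_max(A) = sqrt(lambda_max(A^T A)). Form the symmetric matrix M = A^T A =
[[14, -16, -7],
 [-16, 48, -4],
 [-7, -4, 17]].
Its characteristic polynomial (trace, sum of principal 2x2 minors, determinant of M give the coefficients) is
  p(λ) = det(λ I - M) = λ^3 - 79λ^2 + 1405λ - 3600.
No integer candidate from the rational root theorem (±divisors of 3600) is a root, so the roots are irrational. The cubic discriminant is Δ = 968663925 > 0, so there are three distinct real roots. p(3) = -69 and p(4) = 820 have opposite signs, so a root lies in (3, 4); Newton's method refines it to λ ≈ 3.0724. p(21) = 327 and p(22) = -278 have opposite signs, so a root lies in (21, 22); Newton's method refines it to λ ≈ 21.5464. p(54) = -630 and p(55) = 1075 have opposite signs, so a root lies in (54, 55); Newton's method refines it to λ ≈ 54.3812. Check (Vieta): the three roots sum to 79, matching tr M = 79.
So the eigenvalues of A^T A are ≈ 3.0724, 21.5464, 54.3812 (all ≥ 0, as they must be for A^T A). The largest is λ_max ≈ 54.3812, hence ||A||_2 = sqrt(λ_max) ≈ 7.3744.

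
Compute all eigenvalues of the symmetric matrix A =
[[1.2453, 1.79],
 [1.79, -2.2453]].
sigma(A) ≈ {-3, 2}

A is real symmetric, so its spectrum consists of real eigenvalues. Expanding the characteristic polynomial of the displayed matrix gives
  det(λ I - A) = p(λ) = λ^2 + (1)λ + (-6).
Solving p(λ) = 0 yields eigenvalues ≈ -3, 2. (A is shown rounded to 4 decimals, so these recover the underlying integer eigenvalues to within that precision.)
Verification: the trace of A = -1 equals the sum of eigenvalues -1, and det(A) ≈ -6.0002 matches the eigenvalue product -6.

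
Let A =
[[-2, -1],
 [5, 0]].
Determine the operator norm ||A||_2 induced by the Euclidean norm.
||A||_2 = sqrt((30 + sqrt(800))/2) ≈ 5.3983 (= sqrt(largest eigenvalue of A^T A))

||A||_2 = sigma_max(A) = sqrt(lambda_max(A^T A)). Form the symmetric matrix M = A^T A =
[[29, 2],
 [2, 1]].
Its characteristic polynomial (trace, determinant of M give the coefficients) is
  p(λ) = det(λ I - M) = λ^2 - 30λ + 25.
For λ^2 - 30λ + 25 the discriminant is 800. It is nonnegative but not a perfect square, so the roots are real and irrational: λ = (30 ± sqrt(800))/2 ≈ 29.1421, 0.8579.
So the eigenvalues of A^T A are ≈ 0.8579, 29.1421 (all ≥ 0, as they must be for A^T A). The largest is λ_max = (30 + sqrt(800))/2 ≈ 29.1421, hence ||A||_2 = sqrt(λ_max) = sqrt((30 + sqrt(800))/2) ≈ 5.3983.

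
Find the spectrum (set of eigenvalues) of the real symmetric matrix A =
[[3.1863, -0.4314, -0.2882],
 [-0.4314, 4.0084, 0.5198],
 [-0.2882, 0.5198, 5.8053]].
sigma(A) ≈ {3, 4, 6}

A is real symmetric, so its spectrum consists of real eigenvalues. Expanding the characteristic polynomial of the displayed matrix gives
  det(λ I - A) = p(λ) = λ^3 + (-13)λ^2 + (54)λ + (-72).
Solving p(λ) = 0 yields eigenvalues ≈ 3, 4, 6. (A is shown rounded to 4 decimals, so these recover the underlying integer eigenvalues to within that precision.)
Verification: the trace of A = 13 equals the sum of eigenvalues 13, and det(A) ≈ 72.0001 matches the eigenvalue product 72.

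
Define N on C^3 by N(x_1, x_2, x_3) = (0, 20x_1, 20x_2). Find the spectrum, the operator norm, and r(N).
sigma(N) = {0}; ||N|| = 20; r(N) = 0. (N is nilpotent with N^3 = 0.)

On C^3, N is a strictly lower-triangular matrix with 20 on the subdiagonal and zeros elsewhere, so its characteristic polynomial is lambda^3 and every eigenvalue is 0: sigma(N) = {0}. For the operator norm, N e_i = 20e_{i+1} for i = 1, ..., 2 and N e_3 = 0, so the singular values of N are 20 (with multiplicity 2) and 0; hence ||N|| = 20. The spectral radius r(N) = max|lambda| = 0. Note ||N|| > r(N) — characteristic of non-normal nilpotent operators. Indeed N^3 = 0.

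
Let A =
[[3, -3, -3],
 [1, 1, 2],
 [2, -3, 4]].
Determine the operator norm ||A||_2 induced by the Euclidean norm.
||A||_2 ≈ 5.6135 (= sqrt(largest eigenvalue of A^T A))

||A||_2 = sigma_max(A) = sqrt(lambda_max(A^T A)). Form the symmetric matrix M = A^T A =
[[14, -14, 1],
 [-14, 19, -1],
 [1, -1, 29]].
Its characteristic polynomial (trace, sum of principal 2x2 minors, determinant of M give the coefficients) is
  p(λ) = det(λ I - M) = λ^3 - 62λ^2 + 1025λ - 2025.
No integer candidate from the rational root theorem (±divisors of 2025) is a root, so the roots are irrational. The cubic discriminant is Δ = 6263825 > 0, so there are three distinct real roots. p(2) = -215 and p(3) = 519 have opposite signs, so a root lies in (2, 3); Newton's method refines it to λ ≈ 2.278. p(28) = 19 and p(29) = -53 have opposite signs, so a root lies in (28, 29); Newton's method refines it to λ ≈ 28.2103. p(31) = -41 and p(32) = 55 have opposite signs, so a root lies in (31, 32); Newton's method refines it to λ ≈ 31.5117. Check (Vieta): the three roots sum to 62, matching tr M = 62.
So the eigenvalues of A^T A are ≈ 2.278, 28.2103, 31.5117 (all ≥ 0, as they must be for A^T A). The largest is λ_max ≈ 31.5117, hence ||A||_2 = sqrt(λ_max) ≈ 5.6135.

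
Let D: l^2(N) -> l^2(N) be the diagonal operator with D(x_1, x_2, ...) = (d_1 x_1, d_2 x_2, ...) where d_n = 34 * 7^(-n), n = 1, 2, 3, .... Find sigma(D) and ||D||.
sigma(D) = {34 * 7^(-n) : n ≥ 1} ∪ {0}; ||D|| = 34/7

A bounded diagonal operator on l^2 with diagonal entries d_n has spectrum equal to the closure of {d_n : n ≥ 1}: every d_n is an eigenvalue (with eigenvector e_n), so {d_n} ⊂ sigma(D); the spectrum is closed, so its closure is too; and for lambda not in the closure, (D - lambda I) has bounded inverse (the diagonal entries 1/(d_n - lambda) are bounded). For our sequence d_n = 34 * 7^(-n), n = 1, 2, 3, ...:
  - {d_n} = {34 * 7^(-n) : n ≥ 1}; the only limit point is 0
  - closure = {34 * 7^(-n) : n ≥ 1} ∪ {0}
For the norm: a diagonal operator has ||D|| = sup_n |d_n|. Here d_n = 34 * 7^(-n) is positive and decreasing, so sup_n |d_n| = d_1 = 34/7. So ||D|| = 34/7.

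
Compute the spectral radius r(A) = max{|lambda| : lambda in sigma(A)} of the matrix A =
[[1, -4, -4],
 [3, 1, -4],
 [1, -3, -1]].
r(A) ≈ 3.1582

The eigenvalues of A are the roots of its characteristic polynomial. With M = A (coefficients from the trace, the sum of principal 2x2 minors, and det A):
  p(λ) = det(λ I - M) = λ^3 - λ^2 + 3λ - 31.
No integer candidate from the rational root theorem (±divisors of 31) is a root, so the roots are irrational. The cubic discriminant is Δ = -24496 < 0, so there is one real root and a complex-conjugate pair. p(3) = -4 and p(4) = 29 have opposite signs, so a root lies in (3, 4); Newton's method refines it to λ ≈ 3.1582. Dividing out (λ - (3.1582)) leaves approximately λ^2 + 2.1582λ + 9.8158. For λ^2 + 2.1582λ + 9.8158 the discriminant is -34.6057. It is negative, so the remaining roots are the complex-conjugate pair λ ≈ -1.0791 ± 2.9413i. Their product equals the constant term, so |λ|^2 ≈ 9.8158 and |λ| ≈ 3.133.
Thus the eigenvalues (to 4 decimals) are 3.1582 (modulus 3.1582); -1.0791 ± 2.9413i (modulus 3.133). The spectral radius is the largest modulus: r(A) ≈ 3.1582. (Cross-check: r(A) ≤ ||A||_2 ≈ 7.1646; equality holds whenever A is normal, though it can also hold for some non-normal A.)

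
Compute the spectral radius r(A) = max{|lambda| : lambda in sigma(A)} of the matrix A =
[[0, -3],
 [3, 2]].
r(A) = 3

The eigenvalues of A are the roots of its characteristic polynomial. With M = A (coefficients from the trace and determinant):
  p(λ) = det(λ I - M) = λ^2 - 2λ + 9.
For λ^2 - 2λ + 9 the discriminant is -32. It is negative, so the roots are the complex-conjugate pair λ = 1 ± (sqrt(32)/2) i ≈ 1 ± 2.8284i. For a conjugate pair the product of the roots equals the constant term, so |λ|^2 = 9 and |λ| = sqrt(9) = 3.
Thus the eigenvalues (to 4 decimals) are 1 ± 2.8284i (modulus 3). The spectral radius is the largest modulus: r(A) = 3. (Cross-check: r(A) ≤ ||A||_2 ≈ 4.1623; equality holds whenever A is normal, though it can also hold for some non-normal A.)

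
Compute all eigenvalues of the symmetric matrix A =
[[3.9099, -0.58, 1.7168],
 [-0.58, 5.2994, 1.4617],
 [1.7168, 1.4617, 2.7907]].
sigma(A) ≈ {1, 5, 6}

A is real symmetric, so its spectrum consists of real eigenvalues. Expanding the characteristic polynomial of the displayed matrix gives
  det(λ I - A) = p(λ) = λ^3 + (-12)λ^2 + (41)λ + (-30).
Solving p(λ) = 0 yields eigenvalues ≈ 1, 5, 6. (A is shown rounded to 4 decimals, so these recover the underlying integer eigenvalues to within that precision.)
Verification: the trace of A = 12 equals the sum of eigenvalues 12, and det(A) ≈ 30.0007 matches the eigenvalue product 30.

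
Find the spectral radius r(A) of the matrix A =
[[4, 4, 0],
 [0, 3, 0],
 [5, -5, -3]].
r(A) = 4

The eigenvalues of A are the roots of its characteristic polynomial. With M = A (coefficients from the trace, the sum of principal 2x2 minors, and det A):
  p(λ) = det(λ I - M) = λ^3 - 4λ^2 - 9λ + 36.
By the rational root theorem any rational root is an integer divisor of 36. Testing λ = -3: p(-3) = -27 - 36 + 27 + 36 = 0, so λ = -3 is a root. Dividing out (λ + 3) leaves p(λ) = (λ + 3)(λ^2 - 7λ + 12). For λ^2 - 7λ + 12 the discriminant is 1. It is a perfect square (1^2), so the roots are rational: λ = (7 ± 1)/2 = 4, 3.
Thus the eigenvalues (to 4 decimals) are 4 (modulus 4); 3 (modulus 3); -3 (modulus 3). The spectral radius is the largest modulus: r(A) = 4. (Cross-check: r(A) ≤ ||A||_2 ≈ 7.9691; equality holds whenever A is normal, though it can also hold for some non-normal A.)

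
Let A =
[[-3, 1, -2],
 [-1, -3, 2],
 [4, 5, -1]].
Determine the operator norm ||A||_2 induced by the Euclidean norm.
||A||_2 ≈ 7.3077 (= sqrt(largest eigenvalue of A^T A))

||A||_2 = sigma_max(A) = sqrt(lambda_max(A^T A)). Form the symmetric matrix M = A^T A =
[[26, 20, 0],
 [20, 35, -13],
 [0, -13, 9]].
Its characteristic polynomial (trace, sum of principal 2x2 minors, determinant of M give the coefficients) is
  p(λ) = det(λ I - M) = λ^3 - 70λ^2 + 890λ - 196.
No integer candidate from the rational root theorem (±divisors of 196) is a root, so the roots are irrational. The cubic discriminant is Δ = 1011259168 > 0, so there are three distinct real roots. p(0) = -196 and p(1) = 625 have opposite signs, so a root lies in (0, 1); Newton's method refines it to λ ≈ 0.2242. p(16) = 220 and p(17) = -383 have opposite signs, so a root lies in (16, 17); Newton's method refines it to λ ≈ 16.3728. p(53) = -779 and p(54) = 1208 have opposite signs, so a root lies in (53, 54); Newton's method refines it to λ ≈ 53.403. Check (Vieta): the three roots sum to 70, matching tr M = 70.
So the eigenvalues of A^T A are ≈ 0.2242, 16.3728, 53.403 (all ≥ 0, as they must be for A^T A). The largest is λ_max ≈ 53.403, hence ||A||_2 = sqrt(λ_max) ≈ 7.3077.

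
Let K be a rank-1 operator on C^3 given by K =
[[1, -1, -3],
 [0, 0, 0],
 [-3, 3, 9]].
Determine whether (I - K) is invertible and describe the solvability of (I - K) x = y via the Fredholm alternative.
(I - K) is invertible (det(I - K) = -9 ≠ 0), so for every y in C^3 the equation (I - K) x = y has a unique solution.

K has rank 1, so it is an outer product K = u v^T: every row of K is a multiple of one row vector. Reading off the entries, u = (1, 0, -3) and v = (1, -1, -3) (row i of K equals u_i·v^T). A rank-one matrix u v^T satisfies K u = u (v·u) and kills the (2)-dimensional subspace v^⊥, so its characteristic polynomial is lambda^2 (lambda - v·u) with v·u = tr K = 10. Hence the eigenvalues of I - K are 1 (multiplicity 2) and 1 - (10) = -9, so det(I - K) = -9. (Direct check: I - K =
[[0, 1, 3],
 [0, 1, 0],
 [3, -3, -8]]
has determinant -9.) The finite-dimensional Fredholm alternative says: either (I - K) is invertible, or ker(I - K) ≠ {0} and then range(I - K) = ker((I - K)^*)^⊥, with dim ker(I - K) = dim ker((I - K)^*). Since det(I - K) ≠ 0, 1 is not an eigenvalue of K and ker(I - K) = {0}, so we are in the first case: for every y there is a unique x = (I - K)^(-1) y. Explicitly, by the Sherman–Morrison formula, (I - u v^T)^(-1) = I + u v^T/(1 - v·u), i.e. (I - K)^(-1) = I + K/(-9).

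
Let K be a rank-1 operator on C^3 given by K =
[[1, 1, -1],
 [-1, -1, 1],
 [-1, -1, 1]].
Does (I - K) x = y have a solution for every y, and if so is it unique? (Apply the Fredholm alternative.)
(I - K) is singular (det(I - K) = 0, i.e. 1 ∈ sigma(K)). (I - K) x = y is solvable iff y ⊥ ker((I - K)^*) = span{(1, 1, -1)}, i.e. iff y_1 + y_2 - y_3 = 0. When solvable, the solutions are x = y + c·(1, -1, -1), c arbitrary (ker(I - K) = span{(1, -1, -1)}, dimension 1).

K has rank 1, so it is an outer product K = u v^T: every row of K is a multiple of one row vector. Reading off the entries, u = (1, -1, -1) and v = (1, 1, -1) (row i of K equals u_i·v^T). A rank-one matrix u v^T satisfies K u = u (v·u) and kills the (2)-dimensional subspace v^⊥, so its characteristic polynomial is lambda^2 (lambda - v·u) with v·u = tr K = 1. Hence the eigenvalues of I - K are 1 (multiplicity 2) and 1 - (1) = 0, so det(I - K) = 0. (Direct check: I - K =
[[0, -1, 1],
 [1, 2, -1],
 [1, 1, 0]]
has determinant 0.) So 1 is an eigenvalue of K and (I - K) is not invertible. The finite-dimensional Fredholm alternative says: either (I - K) is invertible, or ker(I - K) ≠ {0} and then range(I - K) = ker((I - K)^*)^⊥, with dim ker(I - K) = dim ker((I - K)^*). We are in the second case, so we need both kernels. Kernel of I - K: (I - K) u = u - u (v·u) = u - u = 0, so ker(I - K) = span{u} = span{(1, -1, -1)} (it is exactly 1-dimensional because rank(I - K) = 2). Kernel of the adjoint: K is real, so (I - K)^* = I - K^T = I - v u^T, and (I - v u^T) v = v - v (u·v) = 0; hence ker((I - K)^*) = span{v} = span{(1, 1, -1)}. Therefore (I - K) x = y is solvable iff <y, v> = 0, i.e. iff y_1 + y_2 - y_3 = 0. When this holds, K y = u (v·y) = 0, so (I - K) y = y and x = y is a particular solution; the full solution set is the line x = y + c·u = y + c·(1, -1, -1), c ∈ C.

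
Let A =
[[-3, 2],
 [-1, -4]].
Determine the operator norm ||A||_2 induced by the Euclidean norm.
||A||_2 = sqrt((30 + sqrt(116))/2) ≈ 4.515 (= sqrt(largest eigenvalue of A^T A))

||A||_2 = sigma_max(A) = sqrt(lambda_max(A^T A)). Form the symmetric matrix M = A^T A =
[[10, -2],
 [-2, 20]].
Its characteristic polynomial (trace, determinant of M give the coefficients) is
  p(λ) = det(λ I - M) = λ^2 - 30λ + 196.
For λ^2 - 30λ + 196 the discriminant is 116. It is nonnegative but not a perfect square, so the roots are real and irrational: λ = (30 ± sqrt(116))/2 ≈ 20.3852, 9.6148.
So the eigenvalues of A^T A are ≈ 9.6148, 20.3852 (all ≥ 0, as they must be for A^T A). The largest is λ_max = (30 + sqrt(116))/2 ≈ 20.3852, hence ||A||_2 = sqrt(λ_max) = sqrt((30 + sqrt(116))/2) ≈ 4.515.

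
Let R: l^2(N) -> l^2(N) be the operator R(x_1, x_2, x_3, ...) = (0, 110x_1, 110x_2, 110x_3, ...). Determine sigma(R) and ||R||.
sigma(R) = closed disk {z in C : |z| ≤ 110}; ||R|| = 110

Note R = 110·U where U is the unit right shift (U x)_k = x_{k-1} (with x_0 := 0); so ||R|| = 110||U|| and sigma(R) = 110·sigma(U). ||R x||^2 = sum_{k≥1} |110x_k|^2 = 12100||x||^2, so ||R|| = 110 and sigma(R) ⊂ {|z| ≤ 110}. For any |lambda| < 110, the equation (R - lambda I) x = 0 forces x_1 = 0, then 110x_k = lambda x_{k+1} ⇒ x = 0, so R has no eigenvalues. But (R - lambda I) is not surjective for |lambda| < 110: solving (R - lambda I) x = e_1 would require x_n proportional to (lambda/110)^(-n), which is not in l^2. So every |lambda| < 110 lies in the residual spectrum. The boundary |lambda| = 110 is in the approximate point spectrum (the spectrum is closed). Hence sigma(R) is the closed disk of radius 110.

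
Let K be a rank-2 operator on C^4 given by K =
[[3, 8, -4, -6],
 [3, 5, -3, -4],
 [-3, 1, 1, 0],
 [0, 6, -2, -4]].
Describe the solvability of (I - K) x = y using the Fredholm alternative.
(I - K) is invertible (det(I - K) = -26 ≠ 0), so for every y in C^4 the equation (I - K) x = y has a unique solution.

K has rank 2 and factors as K = U V^T = u1 v1^T + u2 v2^T with u1 = (2, 1, 1, 2), v1 = (-3, 1, 1, 0), u2 = (3, 2, 0, 2), v2 = (3, 2, -2, -2) (multiplying out reproduces the displayed K). The nonzero eigenvalues of U V^T coincide with those of the 2 x 2 matrix G = V^T U = [[v1·u1, v1·u2], [v2·u1, v2·u2]] = [[-4, -7], [2, 9]], and by the Sylvester determinant identity det(I_4 - U V^T) = det(I_2 - V^T U) = det([[5, 7], [-2, -8]]) = (5)(-8) - (7)(-2) = -26. (Direct check: I - K =
[[-2, -8, 4, 6],
 [-3, -4, 3, 4],
 [3, -1, 0, 0],
 [0, -6, 2, 5]]
has determinant -26.) The finite-dimensional Fredholm alternative says: either (I - K) is invertible, or ker(I - K) ≠ {0} and then range(I - K) = ker((I - K)^*)^⊥, with dim ker(I - K) = dim ker((I - K)^*). Since det(I - K) ≠ 0, 1 is not an eigenvalue of K and ker(I - K) = {0}, so we are in the first case: for every y there is a unique x = (I - K)^(-1) y. (Explicitly, by the Woodbury identity, (I - U V^T)^(-1) = I + U (I_2 - G)^(-1) V^T.)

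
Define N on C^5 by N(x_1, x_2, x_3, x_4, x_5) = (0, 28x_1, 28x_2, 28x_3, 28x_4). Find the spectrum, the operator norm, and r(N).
sigma(N) = {0}; ||N|| = 28; r(N) = 0. (N is nilpotent with N^5 = 0.)

On C^5, N is a strictly lower-triangular matrix with 28 on the subdiagonal and zeros elsewhere, so its characteristic polynomial is lambda^5 and every eigenvalue is 0: sigma(N) = {0}. For the operator norm, N e_i = 28e_{i+1} for i = 1, ..., 4 and N e_5 = 0, so the singular values of N are 28 (with multiplicity 4) and 0; hence ||N|| = 28. The spectral radius r(N) = max|lambda| = 0. Note ||N|| > r(N) — characteristic of non-normal nilpotent operators. Indeed N^5 = 0.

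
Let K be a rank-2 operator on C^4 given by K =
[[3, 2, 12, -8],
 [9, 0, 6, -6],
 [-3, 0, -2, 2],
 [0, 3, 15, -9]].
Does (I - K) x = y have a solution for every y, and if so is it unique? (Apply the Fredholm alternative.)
(I - K) is singular (det(I - K) = 0, i.e. 1 ∈ sigma(K)). (I - K) x = y is solvable iff y ⊥ ker((I - K)^*) = span{(3, 0, 2, -2)}, i.e. iff 3y_1 + 2y_3 - 2y_4 = 0. When solvable, x is determined up to adding multiples of (3, 15, -5, -3) (ker(I - K) = span{(3, 15, -5, -3)}, dimension 1).

K has rank 2 and factors as K = U V^T = u1 v1^T + u2 v2^T with u1 = (3, 3, -1, 3), v1 = (3, 0, 2, -2), u2 = (2, 0, 0, 3), v2 = (-3, 1, 3, -1) (multiplying out reproduces the displayed K). The nonzero eigenvalues of U V^T coincide with those of the 2 x 2 matrix G = V^T U = [[v1·u1, v1·u2], [v2·u1, v2·u2]] = [[1, 0], [-12, -9]], and by the Sylvester determinant identity det(I_4 - U V^T) = det(I_2 - V^T U) = det([[0, 0], [12, 10]]) = (0)(10) - (0)(12) = 0. (Direct check: I - K =
[[-2, -2, -12, 8],
 [-9, 1, -6, 6],
 [3, 0, 3, -2],
 [0, -3, -15, 10]]
has determinant 0.) So 1 is an eigenvalue of K and (I - K) is not invertible. The finite-dimensional Fredholm alternative says: either (I - K) is invertible, or ker(I - K) ≠ {0} and then range(I - K) = ker((I - K)^*)^⊥, with dim ker(I - K) = dim ker((I - K)^*). We are in the second case, so we compute both kernels via the 2 x 2 reduction. If (I - U V^T) x = 0 then x = U (V^T x) lies in the column space of U; writing x = U b gives U (I_2 - G) b = 0, and since u1, u2 are independent, (I_2 - G) b = 0. With I_2 - G = [[0, 0], [12, 10]] (singular, as its determinant is 0) a null vector is b = (5, -6), so ker(I - K) = span{5·u1 + (-6)·u2} = span{(3, 15, -5, -3)}. For the adjoint, (I - K)^* = I - K^T = I - V U^T, and the same argument gives ker((I - K)^*) = {V a : (I_2 - G)^T a = 0}; (I_2 - G)^T = [[0, 12], [0, 10]] has null vector a = (1, 0), so ker((I - K)^*) = span{1·v1 + (0)·v2} = span{(3, 0, 2, -2)}. (Both kernels are 1-dimensional, matching rank(I - K) = 3.) Therefore (I - K) x = y is solvable iff <y, (3, 0, 2, -2)> = 0, i.e. iff 3y_1 + 2y_3 - 2y_4 = 0; when solvable the solution set is the line x_p + c·(3, 15, -5, -3), c ∈ C.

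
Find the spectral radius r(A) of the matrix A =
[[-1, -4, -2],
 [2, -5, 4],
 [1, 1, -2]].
r(A) ≈ 5.5431

The eigenvalues of A are the roots of its characteristic polynomial. With M = A (coefficients from the trace, the sum of principal 2x2 minors, and det A):
  p(λ) = det(λ I - M) = λ^3 + 8λ^2 + 23λ + 52.
No integer candidate from the rational root theorem (±divisors of 52) is a root, so the roots are irrational. The cubic discriminant is Δ = -22092 < 0, so there is one real root and a complex-conjugate pair. p(-6) = -14 and p(-5) = 12 have opposite signs, so a root lies in (-6, -5); Newton's method refines it to λ ≈ -5.5431. Dividing out (λ - (-5.5431)) leaves approximately λ^2 + 2.4569λ + 9.3811. For λ^2 + 2.4569λ + 9.3811 the discriminant is -31.4878. It is negative, so the remaining roots are the complex-conjugate pair λ ≈ -1.2285 ± 2.8057i. Their product equals the constant term, so |λ|^2 ≈ 9.3811 and |λ| ≈ 3.0629.
Thus the eigenvalues (to 4 decimals) are -5.5431 (modulus 5.5431); -1.2285 ± 2.8057i (modulus 3.0629). The spectral radius is the largest modulus: r(A) ≈ 5.5431. (Cross-check: r(A) ≤ ||A||_2 ≈ 7.1527; equality holds whenever A is normal, though it can also hold for some non-normal A.)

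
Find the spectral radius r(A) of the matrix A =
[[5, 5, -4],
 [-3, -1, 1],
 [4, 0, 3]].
r(A) ≈ 5.6242

The eigenvalues of A are the roots of its characteristic polynomial. With M = A (coefficients from the trace, the sum of principal 2x2 minors, and det A):
  p(λ) = det(λ I - M) = λ^3 - 7λ^2 + 38λ - 34.
No integer candidate from the rational root theorem (±divisors of 34) is a root, so the roots are irrational. The cubic discriminant is Δ = -63800 < 0, so there is one real root and a complex-conjugate pair. p(1) = -2 and p(2) = 22 have opposite signs, so a root lies in (1, 2); Newton's method refines it to λ ≈ 1.0749. Dividing out (λ - (1.0749)) leaves approximately λ^2 - 5.9251λ + 31.6312. For λ^2 - 5.9251λ + 31.6312 the discriminant is -91.4177. It is negative, so the remaining roots are the complex-conjugate pair λ ≈ 2.9626 ± 4.7806i. Their product equals the constant term, so |λ|^2 ≈ 31.6312 and |λ| ≈ 5.6242.
Thus the eigenvalues (to 4 decimals) are 1.0749 (modulus 1.0749); 2.9626 ± 4.7806i (modulus 5.6242). The spectral radius is the largest modulus: r(A) ≈ 5.6242. (Cross-check: r(A) ≤ ||A||_2 ≈ 8.7858; equality holds whenever A is normal, though it can also hold for some non-normal A.)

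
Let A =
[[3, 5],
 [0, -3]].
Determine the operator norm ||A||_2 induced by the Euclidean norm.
||A||_2 = sqrt((43 + sqrt(1525))/2) ≈ 6.4051 (= sqrt(largest eigenvalue of A^T A))

||A||_2 = sigma_max(A) = sqrt(lambda_max(A^T A)). Form the symmetric matrix M = A^T A =
[[9, 15],
 [15, 34]].
Its characteristic polynomial (trace, determinant of M give the coefficients) is
  p(λ) = det(λ I - M) = λ^2 - 43λ + 81.
For λ^2 - 43λ + 81 the discriminant is 1525. It is nonnegative but not a perfect square, so the roots are real and irrational: λ = (43 ± sqrt(1525))/2 ≈ 41.0256, 1.9744.
So the eigenvalues of A^T A are ≈ 1.9744, 41.0256 (all ≥ 0, as they must be for A^T A). The largest is λ_max = (43 + sqrt(1525))/2 ≈ 41.0256, hence ||A||_2 = sqrt(λ_max) = sqrt((43 + sqrt(1525))/2) ≈ 6.4051.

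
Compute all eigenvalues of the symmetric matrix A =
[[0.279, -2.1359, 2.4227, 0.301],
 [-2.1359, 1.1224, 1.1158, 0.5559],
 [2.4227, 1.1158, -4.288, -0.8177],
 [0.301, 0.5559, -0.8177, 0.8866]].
sigma(A) ≈ {-6, 0, 1, 3}

A is real symmetric, so its spectrum consists of real eigenvalues. Expanding the characteristic polynomial of the displayed matrix gives
  det(λ I - A) = p(λ) = λ^4 + (2)λ^3 + (-21)λ^2 + (18)λ + (0).
Solving p(λ) = 0 yields eigenvalues ≈ -6, 0, 1, 3. (A is shown rounded to 4 decimals, so these recover the underlying integer eigenvalues to within that precision.)
Verification: the trace of A = -2 equals the sum of eigenvalues -2, and det(A) ≈ 0.0008 matches the eigenvalue product 0.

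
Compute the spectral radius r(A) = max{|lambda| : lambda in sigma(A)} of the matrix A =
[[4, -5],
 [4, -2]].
r(A) = sqrt(12) ≈ 3.4641

The eigenvalues of A are the roots of its characteristic polynomial. With M = A (coefficients from the trace and determinant):
  p(λ) = det(λ I - M) = λ^2 - 2λ + 12.
For λ^2 - 2λ + 12 the discriminant is -44. It is negative, so the roots are the complex-conjugate pair λ = 1 ± (sqrt(44)/2) i ≈ 1 ± 3.3166i. For a conjugate pair the product of the roots equals the constant term, so |λ|^2 = 12 and |λ| = sqrt(12) ≈ 3.4641.
Thus the eigenvalues (to 4 decimals) are 1 ± 3.3166i (modulus 3.4641). The spectral radius is the largest modulus: r(A) = sqrt(12) ≈ 3.4641. (Cross-check: r(A) ≤ ||A||_2 ≈ 7.6512; equality holds whenever A is normal, though it can also hold for some non-normal A.)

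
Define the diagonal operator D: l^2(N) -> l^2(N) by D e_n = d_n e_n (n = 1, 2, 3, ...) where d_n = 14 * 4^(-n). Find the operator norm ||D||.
||D|| = 7/2 (attained at n = 1)

For D diagonal, ||D|| = sup_n |d_n|. The sequence d_n = 14 * 4^(-n) is positive and strictly decreasing (ratio 4^(-1) < 1), so the supremum is d_1 = 14/4 = 7/2. Hence ||D|| = 7/2.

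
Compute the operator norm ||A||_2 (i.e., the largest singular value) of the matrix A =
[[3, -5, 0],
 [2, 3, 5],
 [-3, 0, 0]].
||A||_2 ≈ 6.7268 (= sqrt(largest eigenvalue of A^T A))

||A||_2 = sigma_max(A) = sqrt(lambda_max(A^T A)). Form the symmetric matrix M = A^T A =
[[22, -9, 10],
 [-9, 34, 15],
 [10, 15, 25]].
Its characteristic polynomial (trace, sum of principal 2x2 minors, determinant of M give the coefficients) is
  p(λ) = det(λ I - M) = λ^3 - 81λ^2 + 1742λ - 5625.
No integer candidate from the rational root theorem (±divisors of 5625) is a root, so the roots are irrational. The cubic discriminant is Δ = 239790577 > 0, so there are three distinct real roots. p(3) = -1101 and p(4) = 111 have opposite signs, so a root lies in (3, 4); Newton's method refines it to λ ≈ 3.9034. p(31) = 327 and p(32) = -57 have opposite signs, so a root lies in (31, 32); Newton's method refines it to λ ≈ 31.8469. p(45) = -135 and p(46) = 447 have opposite signs, so a root lies in (45, 46); Newton's method refines it to λ ≈ 45.2497. Check (Vieta): the three roots sum to 81, matching tr M = 81.
So the eigenvalues of A^T A are ≈ 3.9034, 31.8469, 45.2497 (all ≥ 0, as they must be for A^T A). The largest is λ_max ≈ 45.2497, hence ||A||_2 = sqrt(λ_max) ≈ 6.7268.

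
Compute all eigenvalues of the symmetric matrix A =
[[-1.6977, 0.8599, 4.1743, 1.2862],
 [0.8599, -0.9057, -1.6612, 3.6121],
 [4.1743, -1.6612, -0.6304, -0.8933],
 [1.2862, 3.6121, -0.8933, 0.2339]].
sigma(A) ≈ {-6, -4, 3, 4}

A is real symmetric, so its spectrum consists of real eigenvalues. Expanding the characteristic polynomial of the displayed matrix gives
  det(λ I - A) = p(λ) = λ^4 + (3)λ^3 + (-34)λ^2 + (-48)λ + (288.0109).
Solving p(λ) = 0 yields eigenvalues ≈ -6, -4, 3, 4. (A is shown rounded to 4 decimals, so these recover the underlying integer eigenvalues to within that precision.)
Verification: the trace of A = -3 equals the sum of eigenvalues -3, and det(A) ≈ 288.0109 matches the eigenvalue product 288.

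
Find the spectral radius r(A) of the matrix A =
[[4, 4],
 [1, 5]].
r(A) = (9 + sqrt(17))/2 ≈ 6.5616

The eigenvalues of A are the roots of its characteristic polynomial. With M = A (coefficients from the trace and determinant):
  p(λ) = det(λ I - M) = λ^2 - 9λ + 16.
For λ^2 - 9λ + 16 the discriminant is 17. It is nonnegative but not a perfect square, so the roots are real and irrational: λ = (9 ± sqrt(17))/2 ≈ 6.5616, 2.4384.
Thus the eigenvalues (to 4 decimals) are 6.5616 (modulus 6.5616); 2.4384 (modulus 2.4384). The spectral radius is the largest modulus: r(A) = (9 + sqrt(17))/2 ≈ 6.5616. (Cross-check: r(A) ≤ ||A||_2 ≈ 7.2929; equality holds whenever A is normal, though it can also hold for some non-normal A.)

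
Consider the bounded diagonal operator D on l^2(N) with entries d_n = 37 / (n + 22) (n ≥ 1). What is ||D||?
||D|| = 37/23 (attained at n = 1)

For D diagonal, ||D|| = sup_n |d_n| = sup_n 37/(n + 22). This is positive and strictly decreasing in n, so the supremum is attained at n = 1: d_1 = 37/(1 + 22) = 37/23. Hence ||D|| = 37/23.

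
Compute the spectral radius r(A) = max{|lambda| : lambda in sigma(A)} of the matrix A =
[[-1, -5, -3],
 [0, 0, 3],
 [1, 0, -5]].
r(A) = 5

The eigenvalues of A are the roots of its characteristic polynomial. With M = A (coefficients from the trace, the sum of principal 2x2 minors, and det A):
  p(λ) = det(λ I - M) = λ^3 + 6λ^2 + 8λ + 15.
By the rational root theorem any rational root is an integer divisor of 15. Testing λ = -5: p(-5) = -125 + 150 - 40 + 15 = 0, so λ = -5 is a root. Dividing out (λ + 5) leaves p(λ) = (λ + 5)(λ^2 + λ + 3). For λ^2 + λ + 3 the discriminant is -11. It is negative, so the roots are the complex-conjugate pair λ = -1/2 ± (sqrt(11)/2) i ≈ -0.5 ± 1.6583i. For a conjugate pair the product of the roots equals the constant term, so |λ|^2 = 3 and |λ| = sqrt(3) ≈ 1.7321.
Thus the eigenvalues (to 4 decimals) are -0.5 ± 1.6583i (modulus 1.7321); -5 (modulus 5). The spectral radius is the largest modulus: r(A) = 5. (Cross-check: r(A) ≤ ||A||_2 ≈ 7.1766; equality holds whenever A is normal, though it can also hold for some non-normal A.)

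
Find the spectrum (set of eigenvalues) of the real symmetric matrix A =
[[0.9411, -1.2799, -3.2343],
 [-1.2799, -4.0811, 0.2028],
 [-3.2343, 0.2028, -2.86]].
sigma(A) ≈ {-5, -4, 3}

A is real symmetric, so its spectrum consists of real eigenvalues. Expanding the characteristic polynomial of the displayed matrix gives
  det(λ I - A) = p(λ) = λ^3 + (6)λ^2 + (-7)λ + (-60.001).
Solving p(λ) = 0 yields eigenvalues ≈ -5, -4, 3. (A is shown rounded to 4 decimals, so these recover the underlying integer eigenvalues to within that precision.)
Verification: the trace of A = -6 equals the sum of eigenvalues -6, and det(A) ≈ 60.0010 matches the eigenvalue product 60.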